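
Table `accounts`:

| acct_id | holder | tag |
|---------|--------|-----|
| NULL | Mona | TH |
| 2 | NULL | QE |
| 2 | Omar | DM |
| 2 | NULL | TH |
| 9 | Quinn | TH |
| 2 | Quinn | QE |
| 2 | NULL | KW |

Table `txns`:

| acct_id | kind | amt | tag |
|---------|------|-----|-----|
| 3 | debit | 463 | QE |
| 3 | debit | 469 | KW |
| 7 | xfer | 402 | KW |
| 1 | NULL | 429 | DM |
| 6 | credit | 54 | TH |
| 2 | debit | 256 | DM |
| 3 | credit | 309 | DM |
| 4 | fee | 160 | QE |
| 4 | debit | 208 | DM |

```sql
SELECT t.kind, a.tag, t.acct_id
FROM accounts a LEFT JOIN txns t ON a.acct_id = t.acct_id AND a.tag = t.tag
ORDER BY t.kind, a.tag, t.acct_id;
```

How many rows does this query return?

7

LEFT JOIN keeps every row from `accounts`; unmatched rows get NULL for `txns`'s columns.
Matching on a.acct_id = t.acct_id AND a.tag = t.tag. A NULL in a compared column never satisfies the condition.
- a row (acct_id=NULL, tag=TH): no match → kept, t columns NULL.
- a row (acct_id=2, tag=QE): no match → kept, t columns NULL.
- a row (acct_id=2, tag=DM): matches 1 t row(s) → 1 output row(s).
- a row (acct_id=2, tag=TH): no match → kept, t columns NULL.
- a row (acct_id=9, tag=TH): no match → kept, t columns NULL.
- a row (acct_id=2, tag=QE): no match → kept, t columns NULL.
- a row (acct_id=2, tag=KW): no match → kept, t columns NULL.
Total: 1 matched + 6 padded = 7 rows.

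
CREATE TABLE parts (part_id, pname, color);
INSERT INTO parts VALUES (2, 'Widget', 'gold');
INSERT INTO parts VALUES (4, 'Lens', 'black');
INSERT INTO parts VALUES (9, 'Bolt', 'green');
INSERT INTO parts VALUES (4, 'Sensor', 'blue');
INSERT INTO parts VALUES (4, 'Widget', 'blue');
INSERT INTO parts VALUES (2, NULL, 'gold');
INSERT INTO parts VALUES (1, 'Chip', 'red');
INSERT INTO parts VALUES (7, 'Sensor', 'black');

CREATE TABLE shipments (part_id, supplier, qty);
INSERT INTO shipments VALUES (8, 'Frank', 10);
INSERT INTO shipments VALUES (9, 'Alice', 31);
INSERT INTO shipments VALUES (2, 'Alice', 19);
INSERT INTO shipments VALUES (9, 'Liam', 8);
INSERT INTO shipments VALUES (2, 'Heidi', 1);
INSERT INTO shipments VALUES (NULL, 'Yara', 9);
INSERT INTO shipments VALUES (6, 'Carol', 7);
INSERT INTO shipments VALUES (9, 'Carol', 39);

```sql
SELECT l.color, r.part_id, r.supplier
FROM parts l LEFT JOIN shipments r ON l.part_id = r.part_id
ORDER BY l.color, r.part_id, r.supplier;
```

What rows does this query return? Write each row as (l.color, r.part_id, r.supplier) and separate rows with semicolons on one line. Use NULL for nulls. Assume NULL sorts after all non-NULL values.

(black, NULL, NULL); (black, NULL, NULL); (blue, NULL, NULL); (blue, NULL, NULL); (gold, 2, Alice); (gold, 2, Alice); (gold, 2, Heidi); (gold, 2, Heidi); (green, 9, Alice); (green, 9, Carol); (green, 9, Liam); (red, NULL, NULL)

LEFT JOIN keeps every row from `parts`; unmatched rows get NULL for `shipments`'s columns.
Matching on l.part_id = r.part_id. A NULL in a compared column never satisfies the condition.
- l row (part_id=2): matches 2 r row(s) → 2 output row(s).
- l row (part_id=4): no match → kept, r columns NULL.
- l row (part_id=9): matches 3 r row(s) → 3 output row(s).
- l row (part_id=4): no match → kept, r columns NULL.
- l row (part_id=4): no match → kept, r columns NULL.
- l row (part_id=2): matches 2 r row(s) → 2 output row(s).
- l row (part_id=1): no match → kept, r columns NULL.
- l row (part_id=7): no match → kept, r columns NULL.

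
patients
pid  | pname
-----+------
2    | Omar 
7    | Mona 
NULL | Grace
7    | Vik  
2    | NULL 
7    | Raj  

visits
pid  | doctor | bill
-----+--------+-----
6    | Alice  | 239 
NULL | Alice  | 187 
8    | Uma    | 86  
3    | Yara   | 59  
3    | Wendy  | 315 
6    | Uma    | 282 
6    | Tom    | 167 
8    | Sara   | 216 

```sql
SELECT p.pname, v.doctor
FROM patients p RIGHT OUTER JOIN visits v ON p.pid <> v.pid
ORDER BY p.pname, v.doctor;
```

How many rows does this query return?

36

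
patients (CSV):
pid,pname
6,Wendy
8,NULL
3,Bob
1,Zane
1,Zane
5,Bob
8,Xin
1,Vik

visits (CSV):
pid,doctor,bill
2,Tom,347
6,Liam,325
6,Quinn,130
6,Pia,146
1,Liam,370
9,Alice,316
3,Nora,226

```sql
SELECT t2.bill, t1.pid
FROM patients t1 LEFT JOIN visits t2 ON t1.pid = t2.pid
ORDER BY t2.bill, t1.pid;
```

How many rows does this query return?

10

LEFT JOIN keeps every row from `patients`; unmatched rows get NULL for `visits`'s columns.
Matching on t1.pid = t2.pid.
Matched pairs: 7; unmatched t1 rows kept: 3.
Total: 7 matched + 3 padded = 10 rows.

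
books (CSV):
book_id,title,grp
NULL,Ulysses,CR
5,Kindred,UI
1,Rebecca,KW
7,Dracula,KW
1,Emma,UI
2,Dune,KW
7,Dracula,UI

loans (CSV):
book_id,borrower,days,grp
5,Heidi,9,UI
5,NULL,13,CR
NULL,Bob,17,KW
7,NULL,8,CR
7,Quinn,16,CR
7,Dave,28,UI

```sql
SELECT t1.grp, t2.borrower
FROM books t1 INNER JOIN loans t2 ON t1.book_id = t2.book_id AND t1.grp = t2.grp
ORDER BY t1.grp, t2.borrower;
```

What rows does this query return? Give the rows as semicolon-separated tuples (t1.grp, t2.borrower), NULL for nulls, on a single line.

INNER JOIN keeps only pairs where the ON condition holds.
Matching on t1.book_id = t2.book_id AND t1.grp = t2.grp. A NULL in a compared column never satisfies the condition.
Matched pairs: 2.

(UI, Dave); (UI, Heidi)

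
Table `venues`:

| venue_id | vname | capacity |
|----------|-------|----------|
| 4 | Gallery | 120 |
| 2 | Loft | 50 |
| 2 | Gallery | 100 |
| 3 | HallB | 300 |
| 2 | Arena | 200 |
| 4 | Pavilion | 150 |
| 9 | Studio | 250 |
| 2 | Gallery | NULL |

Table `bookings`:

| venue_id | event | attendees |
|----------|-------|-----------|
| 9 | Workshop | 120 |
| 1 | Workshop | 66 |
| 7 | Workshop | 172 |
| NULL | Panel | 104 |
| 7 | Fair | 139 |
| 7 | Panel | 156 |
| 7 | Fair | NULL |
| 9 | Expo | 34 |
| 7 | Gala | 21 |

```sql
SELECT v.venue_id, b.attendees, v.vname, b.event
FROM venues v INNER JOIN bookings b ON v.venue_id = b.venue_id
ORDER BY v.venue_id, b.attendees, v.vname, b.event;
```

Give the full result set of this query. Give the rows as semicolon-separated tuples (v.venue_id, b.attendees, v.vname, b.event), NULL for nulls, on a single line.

(9, 34, Studio, Expo); (9, 120, Studio, Workshop)

INNER JOIN keeps only pairs where the ON condition holds.
Matching on v.venue_id = b.venue_id. A NULL in a compared column never satisfies the condition.
- v row (venue_id=4): no match → dropped.
- v row (venue_id=2): no match → dropped.
- v row (venue_id=2): no match → dropped.
- v row (venue_id=3): no match → dropped.
- v row (venue_id=2): no match → dropped.
- v row (venue_id=4): no match → dropped.
- v row (venue_id=9): matches 2 b row(s) → 2 output row(s).
- v row (venue_id=2): no match → dropped.
After projecting and ordering:
v.venue_id | b.attendees | v.vname | b.event
9 | 34 | Studio | Expo
9 | 120 | Studio | Workshop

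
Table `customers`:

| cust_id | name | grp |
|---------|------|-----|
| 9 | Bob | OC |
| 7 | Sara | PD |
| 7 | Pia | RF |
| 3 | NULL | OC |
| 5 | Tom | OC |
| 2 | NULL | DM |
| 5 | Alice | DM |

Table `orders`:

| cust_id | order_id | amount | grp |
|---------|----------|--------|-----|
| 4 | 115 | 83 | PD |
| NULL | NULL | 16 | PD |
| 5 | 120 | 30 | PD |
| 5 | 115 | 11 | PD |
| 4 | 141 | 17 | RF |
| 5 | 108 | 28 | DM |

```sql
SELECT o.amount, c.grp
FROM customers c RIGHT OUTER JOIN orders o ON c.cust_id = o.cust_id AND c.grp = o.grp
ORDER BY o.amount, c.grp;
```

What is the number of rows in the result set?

6

RIGHT JOIN keeps every row from `orders`; unmatched rows get NULL for `customers`'s columns.
Matching on c.cust_id = o.cust_id AND c.grp = o.grp. A NULL in a compared column never satisfies the condition.
- c row (cust_id=9, grp=OC): no match.
- c row (cust_id=7, grp=PD): no match.
- c row (cust_id=7, grp=RF): no match.
- c row (cust_id=3, grp=OC): no match.
- c row (cust_id=5, grp=OC): no match.
- c row (cust_id=2, grp=DM): no match.
- c row (cust_id=5, grp=DM): matches 1 o row(s) → 1 output row(s).
- plus 5 unmatched o row(s), each kept with NULL c columns.
Total: 1 matched + 5 padded = 6 rows.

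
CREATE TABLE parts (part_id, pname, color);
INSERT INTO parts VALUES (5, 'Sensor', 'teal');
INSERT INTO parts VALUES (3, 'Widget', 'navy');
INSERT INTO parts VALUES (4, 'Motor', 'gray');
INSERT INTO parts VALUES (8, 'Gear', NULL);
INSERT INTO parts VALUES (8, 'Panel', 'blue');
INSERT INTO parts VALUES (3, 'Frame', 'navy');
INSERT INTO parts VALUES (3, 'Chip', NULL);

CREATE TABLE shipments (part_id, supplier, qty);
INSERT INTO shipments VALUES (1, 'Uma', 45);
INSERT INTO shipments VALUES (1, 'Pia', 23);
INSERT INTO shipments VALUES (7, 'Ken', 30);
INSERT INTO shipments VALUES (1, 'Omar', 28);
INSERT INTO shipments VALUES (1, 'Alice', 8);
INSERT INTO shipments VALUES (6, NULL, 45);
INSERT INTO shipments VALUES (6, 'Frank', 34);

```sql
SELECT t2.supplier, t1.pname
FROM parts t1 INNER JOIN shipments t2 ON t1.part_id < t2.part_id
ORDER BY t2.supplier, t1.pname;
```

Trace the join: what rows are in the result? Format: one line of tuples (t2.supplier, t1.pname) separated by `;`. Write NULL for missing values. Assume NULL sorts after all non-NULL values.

(Frank, Chip); (Frank, Frame); (Frank, Motor); (Frank, Sensor); (Frank, Widget); (Ken, Chip); (Ken, Frame); (Ken, Motor); (Ken, Sensor); (Ken, Widget); (NULL, Chip); (NULL, Frame); (NULL, Motor); (NULL, Sensor); (NULL, Widget)

INNER JOIN keeps only pairs where the ON condition holds.
Matching on t1.part_id < t2.part_id.
Matched pairs: 15.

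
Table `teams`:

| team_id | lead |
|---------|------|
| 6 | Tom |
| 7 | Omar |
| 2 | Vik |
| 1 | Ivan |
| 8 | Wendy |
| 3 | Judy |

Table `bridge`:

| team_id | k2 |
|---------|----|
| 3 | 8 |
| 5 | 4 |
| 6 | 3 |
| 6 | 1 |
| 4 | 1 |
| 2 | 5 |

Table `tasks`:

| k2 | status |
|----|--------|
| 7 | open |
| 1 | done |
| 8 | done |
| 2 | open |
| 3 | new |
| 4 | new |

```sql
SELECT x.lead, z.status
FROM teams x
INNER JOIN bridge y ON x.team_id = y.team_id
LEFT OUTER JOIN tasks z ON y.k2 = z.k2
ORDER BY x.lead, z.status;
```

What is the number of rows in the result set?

Step 1 — x INNER JOIN y on team_id → 4 row(s).
Then LEFT JOIN `tasks z` on k2: each of those 4 rows is kept; rows whose y.k2 has no match in z get NULL for z's columns.
Result: 4 row(s).

4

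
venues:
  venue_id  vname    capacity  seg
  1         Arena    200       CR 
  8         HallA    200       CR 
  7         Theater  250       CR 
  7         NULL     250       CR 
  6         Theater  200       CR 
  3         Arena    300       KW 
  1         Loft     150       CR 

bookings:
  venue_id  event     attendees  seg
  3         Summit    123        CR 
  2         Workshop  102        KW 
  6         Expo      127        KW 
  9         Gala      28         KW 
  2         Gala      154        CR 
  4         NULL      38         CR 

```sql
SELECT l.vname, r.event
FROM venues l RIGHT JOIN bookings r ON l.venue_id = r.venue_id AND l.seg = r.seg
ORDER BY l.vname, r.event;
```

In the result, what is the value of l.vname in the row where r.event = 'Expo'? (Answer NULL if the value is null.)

RIGHT JOIN keeps every row from `bookings`; unmatched rows get NULL for `venues`'s columns.
Matching on l.venue_id = r.venue_id AND l.seg = r.seg.
- l[0] venue_id=1, seg=CR → no match.
- l[1] venue_id=8, seg=CR → no match.
- l[2] venue_id=7, seg=CR → no match.
- l[3] venue_id=7, seg=CR → no match.
- l[4] venue_id=6, seg=CR → no match.
- l[5] venue_id=3, seg=KW → no match.
- l[6] venue_id=1, seg=CR → no match.
- 6 r row(s) had no l match → kept, l columns NULL.

NULL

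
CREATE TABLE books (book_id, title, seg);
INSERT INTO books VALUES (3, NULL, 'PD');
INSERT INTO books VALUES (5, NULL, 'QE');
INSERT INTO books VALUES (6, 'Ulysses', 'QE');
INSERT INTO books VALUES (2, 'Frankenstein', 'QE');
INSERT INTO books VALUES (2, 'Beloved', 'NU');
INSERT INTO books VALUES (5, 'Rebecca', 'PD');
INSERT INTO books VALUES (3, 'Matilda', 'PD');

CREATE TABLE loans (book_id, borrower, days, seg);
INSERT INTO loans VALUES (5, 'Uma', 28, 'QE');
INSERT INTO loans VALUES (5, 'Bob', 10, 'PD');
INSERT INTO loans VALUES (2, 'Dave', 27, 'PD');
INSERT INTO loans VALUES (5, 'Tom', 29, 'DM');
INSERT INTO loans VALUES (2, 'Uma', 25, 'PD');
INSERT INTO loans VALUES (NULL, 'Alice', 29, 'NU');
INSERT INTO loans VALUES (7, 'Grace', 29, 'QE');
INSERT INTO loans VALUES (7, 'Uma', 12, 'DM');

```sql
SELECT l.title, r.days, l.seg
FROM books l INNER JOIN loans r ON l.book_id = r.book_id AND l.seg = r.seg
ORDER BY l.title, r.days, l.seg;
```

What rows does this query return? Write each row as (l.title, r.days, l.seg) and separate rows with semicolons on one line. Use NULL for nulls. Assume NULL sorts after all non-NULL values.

(Rebecca, 10, PD); (NULL, 28, QE)

INNER JOIN keeps only pairs where the ON condition holds.
Matching on l.book_id = r.book_id AND l.seg = r.seg. A NULL in a compared column never satisfies the condition.
Matched pairs: 2.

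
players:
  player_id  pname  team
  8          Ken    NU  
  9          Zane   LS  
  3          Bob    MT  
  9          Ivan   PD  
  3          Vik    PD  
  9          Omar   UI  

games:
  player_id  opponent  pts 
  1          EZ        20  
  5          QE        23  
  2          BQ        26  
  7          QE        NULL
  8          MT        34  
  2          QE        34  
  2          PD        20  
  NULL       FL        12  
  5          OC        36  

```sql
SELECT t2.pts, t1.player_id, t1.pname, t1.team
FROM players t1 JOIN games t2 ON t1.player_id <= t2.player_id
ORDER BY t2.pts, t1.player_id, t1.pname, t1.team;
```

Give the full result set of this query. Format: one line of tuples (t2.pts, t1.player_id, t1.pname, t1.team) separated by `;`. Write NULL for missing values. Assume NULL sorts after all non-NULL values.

(23, 3, Bob, MT); (23, 3, Vik, PD); (34, 3, Bob, MT); (34, 3, Vik, PD); (34, 8, Ken, NU); (36, 3, Bob, MT); (36, 3, Vik, PD); (NULL, 3, Bob, MT); (NULL, 3, Vik, PD)

INNER JOIN keeps only pairs where the ON condition holds.
Matching on t1.player_id <= t2.player_id. A NULL in a compared column never satisfies the condition.
- player_id=8: 1 matching t2 row(s), so 1 row(s) emitted.
- player_id=9: no matching t2 row, dropped.
- player_id=3: 4 matching t2 row(s), so 4 row(s) emitted.
- player_id=9: no matching t2 row, dropped.
- player_id=3: 4 matching t2 row(s), so 4 row(s) emitted.
- player_id=9: no matching t2 row, dropped.
After projecting and ordering:
t2.pts | t1.player_id | t1.pname | t1.team
23 | 3 | Bob | MT
23 | 3 | Vik | PD
34 | 3 | Bob | MT
34 | 3 | Vik | PD
34 | 8 | Ken | NU
36 | 3 | Bob | MT
36 | 3 | Vik | PD
NULL | 3 | Bob | MT
NULL | 3 | Vik | PD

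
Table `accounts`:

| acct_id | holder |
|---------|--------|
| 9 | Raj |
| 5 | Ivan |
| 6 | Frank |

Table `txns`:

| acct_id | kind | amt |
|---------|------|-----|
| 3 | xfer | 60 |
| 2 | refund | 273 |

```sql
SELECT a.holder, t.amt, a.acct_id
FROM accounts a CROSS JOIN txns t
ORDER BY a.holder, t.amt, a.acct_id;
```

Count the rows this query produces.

6

CROSS JOIN pairs every row of `accounts` with every row of `txns`: 3 × 2 = 6 rows.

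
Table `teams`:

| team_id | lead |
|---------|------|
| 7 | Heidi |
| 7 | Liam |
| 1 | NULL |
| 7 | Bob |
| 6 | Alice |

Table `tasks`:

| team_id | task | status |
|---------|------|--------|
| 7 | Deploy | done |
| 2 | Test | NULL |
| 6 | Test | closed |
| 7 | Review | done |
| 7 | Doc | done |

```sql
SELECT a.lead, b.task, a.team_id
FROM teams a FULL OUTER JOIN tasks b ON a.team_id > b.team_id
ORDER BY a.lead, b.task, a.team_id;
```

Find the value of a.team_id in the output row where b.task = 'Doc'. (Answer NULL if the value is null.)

NULL

FULL OUTER JOIN keeps every row from both sides; unmatched rows get NULL for the other side's columns.
Matching on a.team_id > b.team_id.
- a (team_id=7) pairs with 2 row(s) of b.
- a (team_id=7) pairs with 2 row(s) of b.
- a (team_id=1) has no partner → padded with NULL.
- a (team_id=7) pairs with 2 row(s) of b.
- a (team_id=6) pairs with 1 row(s) of b.
- 3 b row(s) had no a match → kept, a columns NULL.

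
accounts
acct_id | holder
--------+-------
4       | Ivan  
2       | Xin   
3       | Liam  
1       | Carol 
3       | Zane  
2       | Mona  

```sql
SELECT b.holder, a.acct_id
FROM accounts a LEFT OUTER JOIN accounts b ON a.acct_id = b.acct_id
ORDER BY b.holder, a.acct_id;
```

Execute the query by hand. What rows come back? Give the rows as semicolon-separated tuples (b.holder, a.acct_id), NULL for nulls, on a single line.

LEFT JOIN keeps every row from `accounts a`; unmatched rows get NULL for `accounts b`'s columns.
Matching on a.acct_id = b.acct_id.
- acct_id=4: 1 matching b row(s), so 1 row(s) emitted.
- acct_id=2: 2 matching b row(s), so 2 row(s) emitted.
- acct_id=3: 2 matching b row(s), so 2 row(s) emitted.
- acct_id=1: 1 matching b row(s), so 1 row(s) emitted.
- acct_id=3: 2 matching b row(s), so 2 row(s) emitted.
- acct_id=2: 2 matching b row(s), so 2 row(s) emitted.
After projecting and ordering:
b.holder | a.acct_id
Carol | 1
Ivan | 4
Liam | 3
Liam | 3
Mona | 2
Mona | 2
Xin | 2
Xin | 2
Zane | 3
Zane | 3

(Carol, 1); (Ivan, 4); (Liam, 3); (Liam, 3); (Mona, 2); (Mona, 2); (Xin, 2); (Xin, 2); (Zane, 3); (Zane, 3)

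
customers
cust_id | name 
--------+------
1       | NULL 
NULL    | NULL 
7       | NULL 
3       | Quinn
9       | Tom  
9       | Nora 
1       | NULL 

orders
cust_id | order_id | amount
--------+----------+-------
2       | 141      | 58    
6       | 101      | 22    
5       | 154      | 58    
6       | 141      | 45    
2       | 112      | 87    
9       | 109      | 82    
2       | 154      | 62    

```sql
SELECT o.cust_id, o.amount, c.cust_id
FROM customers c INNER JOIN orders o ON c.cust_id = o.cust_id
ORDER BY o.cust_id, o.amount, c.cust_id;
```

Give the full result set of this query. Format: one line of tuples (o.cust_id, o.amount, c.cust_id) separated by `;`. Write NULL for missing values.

(9, 82, 9); (9, 82, 9)

INNER JOIN keeps only pairs where the ON condition holds.
Matching on c.cust_id = o.cust_id. A NULL in a compared column never satisfies the condition.
- cust_id=1: no matching o row, dropped.
- cust_id=NULL: no matching o row, dropped.
- cust_id=7: no matching o row, dropped.
- cust_id=3: no matching o row, dropped.
- cust_id=9: 1 matching o row(s), so 1 row(s) emitted.
- cust_id=9: 1 matching o row(s), so 1 row(s) emitted.
- cust_id=1: no matching o row, dropped.
After projecting and ordering:
o.cust_id | o.amount | c.cust_id
9 | 82 | 9
9 | 82 | 9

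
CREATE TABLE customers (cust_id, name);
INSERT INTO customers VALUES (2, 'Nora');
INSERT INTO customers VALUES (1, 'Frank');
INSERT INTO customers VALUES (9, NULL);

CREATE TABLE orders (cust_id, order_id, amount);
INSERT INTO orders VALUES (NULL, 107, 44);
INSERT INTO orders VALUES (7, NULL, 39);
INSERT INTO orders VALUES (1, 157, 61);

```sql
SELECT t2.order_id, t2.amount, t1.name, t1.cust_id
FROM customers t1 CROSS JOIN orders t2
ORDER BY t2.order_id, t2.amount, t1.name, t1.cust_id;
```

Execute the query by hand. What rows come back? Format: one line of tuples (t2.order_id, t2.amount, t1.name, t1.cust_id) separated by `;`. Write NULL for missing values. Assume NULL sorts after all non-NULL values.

CROSS JOIN pairs every row of `customers` with every row of `orders`: 3 × 3 = 9 rows.
After projecting and ordering:
t2.order_id | t2.amount | t1.name | t1.cust_id
107 | 44 | Frank | 1
107 | 44 | Nora | 2
107 | 44 | NULL | 9
157 | 61 | Frank | 1
157 | 61 | Nora | 2
157 | 61 | NULL | 9
NULL | 39 | Frank | 1
NULL | 39 | Nora | 2
NULL | 39 | NULL | 9

(107, 44, Frank, 1); (107, 44, Nora, 2); (107, 44, NULL, 9); (157, 61, Frank, 1); (157, 61, Nora, 2); (157, 61, NULL, 9); (NULL, 39, Frank, 1); (NULL, 39, Nora, 2); (NULL, 39, NULL, 9)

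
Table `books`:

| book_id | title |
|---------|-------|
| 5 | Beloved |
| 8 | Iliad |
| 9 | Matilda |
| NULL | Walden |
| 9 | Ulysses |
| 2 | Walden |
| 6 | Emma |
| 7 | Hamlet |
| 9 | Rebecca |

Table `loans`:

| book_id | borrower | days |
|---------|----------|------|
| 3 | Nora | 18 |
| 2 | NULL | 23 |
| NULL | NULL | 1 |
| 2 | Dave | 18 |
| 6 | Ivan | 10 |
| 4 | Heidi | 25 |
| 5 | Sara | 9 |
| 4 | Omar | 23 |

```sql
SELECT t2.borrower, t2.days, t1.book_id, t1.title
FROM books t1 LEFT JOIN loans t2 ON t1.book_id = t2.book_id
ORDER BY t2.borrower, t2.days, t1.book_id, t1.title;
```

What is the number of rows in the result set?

LEFT JOIN keeps every row from `books`; unmatched rows get NULL for `loans`'s columns.
Matching on t1.book_id = t2.book_id. A NULL in a compared column never satisfies the condition.
Matched pairs: 4; unmatched t1 rows kept: 6.
Total: 4 matched + 6 padded = 10 rows.

10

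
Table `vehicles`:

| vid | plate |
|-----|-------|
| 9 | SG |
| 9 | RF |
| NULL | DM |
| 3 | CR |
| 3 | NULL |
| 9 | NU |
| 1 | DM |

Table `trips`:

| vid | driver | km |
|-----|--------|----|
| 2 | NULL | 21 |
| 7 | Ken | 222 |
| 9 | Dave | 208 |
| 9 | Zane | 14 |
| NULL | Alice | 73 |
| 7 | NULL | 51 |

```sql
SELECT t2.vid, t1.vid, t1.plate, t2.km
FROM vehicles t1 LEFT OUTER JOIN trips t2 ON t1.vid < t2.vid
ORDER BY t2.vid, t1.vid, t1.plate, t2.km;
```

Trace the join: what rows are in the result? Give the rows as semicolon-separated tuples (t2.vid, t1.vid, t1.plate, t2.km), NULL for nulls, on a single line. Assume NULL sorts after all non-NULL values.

LEFT JOIN keeps every row from `vehicles`; unmatched rows get NULL for `trips`'s columns.
Matching on t1.vid < t2.vid. A NULL in a compared column never satisfies the condition.
Matched pairs: 13; unmatched t1 rows kept: 4.

(2, 1, DM, 21); (7, 1, DM, 51); (7, 1, DM, 222); (7, 3, CR, 51); (7, 3, CR, 222); (7, 3, NULL, 51); (7, 3, NULL, 222); (9, 1, DM, 14); (9, 1, DM, 208); (9, 3, CR, 14); (9, 3, CR, 208); (9, 3, NULL, 14); (9, 3, NULL, 208); (NULL, 9, NU, NULL); (NULL, 9, RF, NULL); (NULL, 9, SG, NULL); (NULL, NULL, DM, NULL)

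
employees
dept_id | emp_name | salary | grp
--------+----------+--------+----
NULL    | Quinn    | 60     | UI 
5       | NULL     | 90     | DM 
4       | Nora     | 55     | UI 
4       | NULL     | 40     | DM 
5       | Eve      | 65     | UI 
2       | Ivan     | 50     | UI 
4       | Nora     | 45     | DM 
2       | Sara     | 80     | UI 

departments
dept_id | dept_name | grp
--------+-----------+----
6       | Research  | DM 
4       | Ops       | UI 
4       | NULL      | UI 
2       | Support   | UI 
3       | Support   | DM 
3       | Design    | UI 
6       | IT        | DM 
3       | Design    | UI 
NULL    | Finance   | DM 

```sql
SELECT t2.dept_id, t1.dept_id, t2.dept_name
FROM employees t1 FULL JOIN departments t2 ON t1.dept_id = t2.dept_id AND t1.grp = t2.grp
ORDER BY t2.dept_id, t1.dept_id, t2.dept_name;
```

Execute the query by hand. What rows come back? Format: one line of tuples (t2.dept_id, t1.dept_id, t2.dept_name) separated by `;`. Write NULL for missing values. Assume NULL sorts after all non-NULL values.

FULL OUTER JOIN keeps every row from both sides; unmatched rows get NULL for the other side's columns.
Matching on t1.dept_id = t2.dept_id AND t1.grp = t2.grp. A NULL in a compared column never satisfies the condition.
- t1 row (dept_id=NULL, grp=UI): no match → kept, t2 columns NULL.
- t1 row (dept_id=5, grp=DM): no match → kept, t2 columns NULL.
- t1 row (dept_id=4, grp=UI): matches 2 t2 row(s) → 2 output row(s).
- t1 row (dept_id=4, grp=DM): no match → kept, t2 columns NULL.
- t1 row (dept_id=5, grp=UI): no match → kept, t2 columns NULL.
- t1 row (dept_id=2, grp=UI): matches 1 t2 row(s) → 1 output row(s).
- t1 row (dept_id=4, grp=DM): no match → kept, t2 columns NULL.
- t1 row (dept_id=2, grp=UI): matches 1 t2 row(s) → 1 output row(s).
- plus 6 unmatched t2 row(s), each kept with NULL t1 columns.

(2, 2, Support); (2, 2, Support); (3, NULL, Design); (3, NULL, Design); (3, NULL, Support); (4, 4, Ops); (4, 4, NULL); (6, NULL, IT); (6, NULL, Research); (NULL, 4, NULL); (NULL, 4, NULL); (NULL, 5, NULL); (NULL, 5, NULL); (NULL, NULL, Finance); (NULL, NULL, NULL)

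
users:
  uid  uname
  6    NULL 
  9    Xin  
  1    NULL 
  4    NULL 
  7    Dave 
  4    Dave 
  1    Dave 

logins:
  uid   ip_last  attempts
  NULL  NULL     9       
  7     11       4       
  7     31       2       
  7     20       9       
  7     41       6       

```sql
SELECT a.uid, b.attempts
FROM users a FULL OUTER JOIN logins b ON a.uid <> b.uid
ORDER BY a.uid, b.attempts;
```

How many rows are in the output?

FULL OUTER JOIN keeps every row from both sides; unmatched rows get NULL for the other side's columns.
Matching on a.uid <> b.uid. A NULL in a compared column never satisfies the condition.
Matched pairs: 24; unmatched a rows kept: 1; unmatched b rows kept: 1.
Total: 24 matched + 2 padded = 26 rows.

26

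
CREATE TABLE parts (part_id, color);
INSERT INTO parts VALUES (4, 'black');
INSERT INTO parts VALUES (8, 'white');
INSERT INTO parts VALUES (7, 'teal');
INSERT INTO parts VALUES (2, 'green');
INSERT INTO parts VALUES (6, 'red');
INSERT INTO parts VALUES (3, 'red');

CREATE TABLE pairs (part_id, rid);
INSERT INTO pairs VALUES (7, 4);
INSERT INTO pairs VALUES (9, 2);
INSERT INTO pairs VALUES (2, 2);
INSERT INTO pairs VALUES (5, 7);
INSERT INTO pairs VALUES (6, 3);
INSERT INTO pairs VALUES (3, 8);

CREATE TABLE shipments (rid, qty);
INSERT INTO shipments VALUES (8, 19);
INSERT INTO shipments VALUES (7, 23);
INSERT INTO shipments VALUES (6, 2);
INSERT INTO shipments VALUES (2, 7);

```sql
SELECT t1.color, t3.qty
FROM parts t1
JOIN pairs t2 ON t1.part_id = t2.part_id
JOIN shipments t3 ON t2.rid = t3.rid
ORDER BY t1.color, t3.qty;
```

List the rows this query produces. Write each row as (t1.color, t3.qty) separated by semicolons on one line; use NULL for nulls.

(green, 7); (red, 19)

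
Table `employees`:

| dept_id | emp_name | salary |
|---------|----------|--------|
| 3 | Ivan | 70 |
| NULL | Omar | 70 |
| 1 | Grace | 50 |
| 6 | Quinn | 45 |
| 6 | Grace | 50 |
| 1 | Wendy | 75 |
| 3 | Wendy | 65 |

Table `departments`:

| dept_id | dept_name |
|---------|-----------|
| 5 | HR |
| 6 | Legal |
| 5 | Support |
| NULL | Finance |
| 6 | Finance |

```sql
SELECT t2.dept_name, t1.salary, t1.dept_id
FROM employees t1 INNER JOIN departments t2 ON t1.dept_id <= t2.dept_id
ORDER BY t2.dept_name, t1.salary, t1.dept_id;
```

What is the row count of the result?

INNER JOIN keeps only pairs where the ON condition holds.
Matching on t1.dept_id <= t2.dept_id. A NULL in a compared column never satisfies the condition.
- t1 row (dept_id=3): matches 4 t2 row(s) → 4 output row(s).
- t1 row (dept_id=NULL): no match → dropped.
- t1 row (dept_id=1): matches 4 t2 row(s) → 4 output row(s).
- t1 row (dept_id=6): matches 2 t2 row(s) → 2 output row(s).
- t1 row (dept_id=6): matches 2 t2 row(s) → 2 output row(s).
- t1 row (dept_id=1): matches 4 t2 row(s) → 4 output row(s).
- t1 row (dept_id=3): matches 4 t2 row(s) → 4 output row(s).
Total: 20 rows.

20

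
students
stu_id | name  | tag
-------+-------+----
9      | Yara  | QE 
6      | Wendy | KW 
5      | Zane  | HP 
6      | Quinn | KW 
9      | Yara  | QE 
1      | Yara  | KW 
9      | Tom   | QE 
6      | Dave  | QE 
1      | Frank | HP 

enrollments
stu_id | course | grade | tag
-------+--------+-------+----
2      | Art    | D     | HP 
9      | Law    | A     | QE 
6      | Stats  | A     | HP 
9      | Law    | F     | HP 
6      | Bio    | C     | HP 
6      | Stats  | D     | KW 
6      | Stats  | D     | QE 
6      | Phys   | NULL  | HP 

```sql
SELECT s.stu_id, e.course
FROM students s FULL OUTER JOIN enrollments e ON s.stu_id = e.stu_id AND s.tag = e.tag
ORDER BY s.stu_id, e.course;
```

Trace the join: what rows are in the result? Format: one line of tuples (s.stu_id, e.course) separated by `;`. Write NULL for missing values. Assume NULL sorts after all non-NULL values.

(1, NULL); (1, NULL); (5, NULL); (6, Stats); (6, Stats); (6, Stats); (9, Law); (9, Law); (9, Law); (NULL, Art); (NULL, Bio); (NULL, Law); (NULL, Phys); (NULL, Stats)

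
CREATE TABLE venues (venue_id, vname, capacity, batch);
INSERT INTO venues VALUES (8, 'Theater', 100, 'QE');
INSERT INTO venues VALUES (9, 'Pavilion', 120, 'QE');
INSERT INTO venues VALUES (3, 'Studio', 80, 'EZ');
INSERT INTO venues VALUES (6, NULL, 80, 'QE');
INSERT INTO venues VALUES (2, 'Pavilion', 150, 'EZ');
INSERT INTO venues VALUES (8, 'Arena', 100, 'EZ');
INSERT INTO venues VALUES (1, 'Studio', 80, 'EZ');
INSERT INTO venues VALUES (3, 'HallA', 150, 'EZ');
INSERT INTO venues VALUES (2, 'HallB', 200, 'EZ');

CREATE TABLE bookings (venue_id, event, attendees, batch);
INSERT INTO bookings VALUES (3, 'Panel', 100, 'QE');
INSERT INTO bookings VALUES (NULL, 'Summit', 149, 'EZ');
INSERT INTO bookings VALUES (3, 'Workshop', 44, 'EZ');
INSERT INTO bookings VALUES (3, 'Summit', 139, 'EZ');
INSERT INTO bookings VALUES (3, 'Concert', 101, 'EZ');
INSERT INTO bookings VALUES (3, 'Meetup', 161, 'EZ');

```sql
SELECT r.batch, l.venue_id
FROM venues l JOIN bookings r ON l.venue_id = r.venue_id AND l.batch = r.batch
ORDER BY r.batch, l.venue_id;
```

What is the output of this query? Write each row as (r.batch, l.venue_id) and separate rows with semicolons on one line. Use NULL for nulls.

(EZ, 3); (EZ, 3); (EZ, 3); (EZ, 3); (EZ, 3); (EZ, 3); (EZ, 3); (EZ, 3)

INNER JOIN keeps only pairs where the ON condition holds.
Matching on l.venue_id = r.venue_id AND l.batch = r.batch. A NULL in a compared column never satisfies the condition.
- l (venue_id=8, batch=QE) has no partner → excluded.
- l (venue_id=9, batch=QE) has no partner → excluded.
- l (venue_id=3, batch=EZ) pairs with 4 row(s) of r.
- l (venue_id=6, batch=QE) has no partner → excluded.
- l (venue_id=2, batch=EZ) has no partner → excluded.
- l (venue_id=8, batch=EZ) has no partner → excluded.
- l (venue_id=1, batch=EZ) has no partner → excluded.
- l (venue_id=3, batch=EZ) pairs with 4 row(s) of r.
- l (venue_id=2, batch=EZ) has no partner → excluded.
After projecting and ordering:
r.batch | l.venue_id
EZ | 3
EZ | 3
EZ | 3
EZ | 3
EZ | 3
EZ | 3
EZ | 3
EZ | 3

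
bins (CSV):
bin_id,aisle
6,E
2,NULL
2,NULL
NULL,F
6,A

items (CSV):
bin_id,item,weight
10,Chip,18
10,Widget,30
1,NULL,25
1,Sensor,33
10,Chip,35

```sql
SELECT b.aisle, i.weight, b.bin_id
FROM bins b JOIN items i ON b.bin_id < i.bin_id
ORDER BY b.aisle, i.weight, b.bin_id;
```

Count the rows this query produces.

12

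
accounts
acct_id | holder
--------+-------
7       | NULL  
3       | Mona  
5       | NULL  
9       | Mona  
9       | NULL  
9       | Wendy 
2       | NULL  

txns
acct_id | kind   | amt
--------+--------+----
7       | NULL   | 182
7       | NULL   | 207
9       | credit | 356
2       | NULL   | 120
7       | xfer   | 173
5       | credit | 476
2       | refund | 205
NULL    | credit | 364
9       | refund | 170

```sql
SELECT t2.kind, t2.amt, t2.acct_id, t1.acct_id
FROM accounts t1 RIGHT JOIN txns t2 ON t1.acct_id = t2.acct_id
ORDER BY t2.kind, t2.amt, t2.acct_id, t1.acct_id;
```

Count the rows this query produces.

13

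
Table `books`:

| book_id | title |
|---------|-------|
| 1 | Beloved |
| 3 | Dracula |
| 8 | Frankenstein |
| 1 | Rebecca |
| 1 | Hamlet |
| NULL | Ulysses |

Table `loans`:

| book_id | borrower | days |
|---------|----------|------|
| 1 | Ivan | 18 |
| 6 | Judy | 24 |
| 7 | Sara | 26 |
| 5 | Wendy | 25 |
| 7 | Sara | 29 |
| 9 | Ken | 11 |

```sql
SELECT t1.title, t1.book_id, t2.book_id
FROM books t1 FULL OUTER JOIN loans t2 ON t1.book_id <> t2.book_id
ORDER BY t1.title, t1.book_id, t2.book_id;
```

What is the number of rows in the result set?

28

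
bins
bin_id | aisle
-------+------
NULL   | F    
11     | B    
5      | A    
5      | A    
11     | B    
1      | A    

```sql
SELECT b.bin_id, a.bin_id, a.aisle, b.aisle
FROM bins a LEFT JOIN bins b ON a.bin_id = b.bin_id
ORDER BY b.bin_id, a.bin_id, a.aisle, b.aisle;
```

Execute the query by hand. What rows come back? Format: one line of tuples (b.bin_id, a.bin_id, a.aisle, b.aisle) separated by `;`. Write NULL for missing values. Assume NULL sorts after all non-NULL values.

(1, 1, A, A); (5, 5, A, A); (5, 5, A, A); (5, 5, A, A); (5, 5, A, A); (11, 11, B, B); (11, 11, B, B); (11, 11, B, B); (11, 11, B, B); (NULL, NULL, F, NULL)

LEFT JOIN keeps every row from `bins a`; unmatched rows get NULL for `bins b`'s columns.
Matching on a.bin_id = b.bin_id. A NULL in a compared column never satisfies the condition.
Matched pairs: 9; unmatched a rows kept: 1.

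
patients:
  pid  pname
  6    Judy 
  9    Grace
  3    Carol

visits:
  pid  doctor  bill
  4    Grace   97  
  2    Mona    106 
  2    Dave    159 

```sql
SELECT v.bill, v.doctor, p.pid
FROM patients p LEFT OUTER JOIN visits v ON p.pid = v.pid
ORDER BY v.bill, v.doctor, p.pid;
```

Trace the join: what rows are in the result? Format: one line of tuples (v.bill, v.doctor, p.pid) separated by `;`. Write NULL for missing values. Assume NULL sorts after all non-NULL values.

(NULL, NULL, 3); (NULL, NULL, 6); (NULL, NULL, 9)

LEFT JOIN keeps every row from `patients`; unmatched rows get NULL for `visits`'s columns.
Matching on p.pid = v.pid.
- pid=6: no v row matches, row kept with v columns NULL.
- pid=9: no v row matches, row kept with v columns NULL.
- pid=3: no v row matches, row kept with v columns NULL.
After projecting and ordering:
v.bill | v.doctor | p.pid
NULL | NULL | 3
NULL | NULL | 6
NULL | NULL | 9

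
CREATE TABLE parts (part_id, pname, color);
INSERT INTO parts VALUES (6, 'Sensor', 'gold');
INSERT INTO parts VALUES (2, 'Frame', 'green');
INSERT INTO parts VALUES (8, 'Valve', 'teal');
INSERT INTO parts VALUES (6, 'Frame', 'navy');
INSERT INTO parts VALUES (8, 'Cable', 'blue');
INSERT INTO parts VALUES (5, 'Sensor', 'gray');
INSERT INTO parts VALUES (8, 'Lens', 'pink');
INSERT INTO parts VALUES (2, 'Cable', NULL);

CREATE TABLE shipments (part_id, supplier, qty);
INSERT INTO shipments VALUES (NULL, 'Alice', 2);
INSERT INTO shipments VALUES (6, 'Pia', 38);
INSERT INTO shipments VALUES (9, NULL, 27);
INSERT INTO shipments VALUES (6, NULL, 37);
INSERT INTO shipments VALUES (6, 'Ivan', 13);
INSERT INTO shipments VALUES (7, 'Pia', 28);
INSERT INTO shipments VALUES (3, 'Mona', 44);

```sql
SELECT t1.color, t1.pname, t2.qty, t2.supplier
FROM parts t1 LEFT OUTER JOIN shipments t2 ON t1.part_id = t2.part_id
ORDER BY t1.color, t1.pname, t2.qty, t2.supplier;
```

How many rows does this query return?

LEFT JOIN keeps every row from `parts`; unmatched rows get NULL for `shipments`'s columns.
Matching on t1.part_id = t2.part_id. A NULL in a compared column never satisfies the condition.
- t1[0] part_id=6 → 3 match(es) in t2 → 3 row(s).
- t1[1] part_id=2 → no match; kept with NULLs on the t2 side.
- t1[2] part_id=8 → no match; kept with NULLs on the t2 side.
- t1[3] part_id=6 → 3 match(es) in t2 → 3 row(s).
- t1[4] part_id=8 → no match; kept with NULLs on the t2 side.
- t1[5] part_id=5 → no match; kept with NULLs on the t2 side.
- t1[6] part_id=8 → no match; kept with NULLs on the t2 side.
- t1[7] part_id=2 → no match; kept with NULLs on the t2 side.
Total: 6 matched + 6 padded = 12 rows.

12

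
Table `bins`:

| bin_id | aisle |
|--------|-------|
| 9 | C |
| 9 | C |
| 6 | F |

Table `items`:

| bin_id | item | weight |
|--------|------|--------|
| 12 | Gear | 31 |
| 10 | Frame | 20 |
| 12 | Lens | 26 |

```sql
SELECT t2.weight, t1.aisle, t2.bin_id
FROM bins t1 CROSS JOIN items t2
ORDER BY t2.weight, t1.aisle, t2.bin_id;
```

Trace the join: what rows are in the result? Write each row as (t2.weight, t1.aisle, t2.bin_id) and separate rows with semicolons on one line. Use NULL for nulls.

(20, C, 10); (20, C, 10); (20, F, 10); (26, C, 12); (26, C, 12); (26, F, 12); (31, C, 12); (31, C, 12); (31, F, 12)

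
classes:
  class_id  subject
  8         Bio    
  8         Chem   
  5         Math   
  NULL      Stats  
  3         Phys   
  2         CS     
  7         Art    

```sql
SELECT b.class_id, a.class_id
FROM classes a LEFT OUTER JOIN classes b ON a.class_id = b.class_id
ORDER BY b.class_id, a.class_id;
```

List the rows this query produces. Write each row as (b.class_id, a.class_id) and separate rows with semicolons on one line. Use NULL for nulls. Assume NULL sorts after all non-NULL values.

(2, 2); (3, 3); (5, 5); (7, 7); (8, 8); (8, 8); (8, 8); (8, 8); (NULL, NULL)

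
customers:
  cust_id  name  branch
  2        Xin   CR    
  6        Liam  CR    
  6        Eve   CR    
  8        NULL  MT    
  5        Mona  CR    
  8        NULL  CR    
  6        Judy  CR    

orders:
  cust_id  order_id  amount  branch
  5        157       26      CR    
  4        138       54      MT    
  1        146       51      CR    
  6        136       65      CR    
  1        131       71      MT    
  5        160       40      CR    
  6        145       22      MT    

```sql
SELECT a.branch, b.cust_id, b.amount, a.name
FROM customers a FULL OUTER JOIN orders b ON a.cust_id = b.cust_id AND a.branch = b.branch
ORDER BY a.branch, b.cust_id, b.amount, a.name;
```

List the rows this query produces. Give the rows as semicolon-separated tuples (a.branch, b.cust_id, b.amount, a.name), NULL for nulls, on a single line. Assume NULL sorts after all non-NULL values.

(CR, 5, 26, Mona); (CR, 5, 40, Mona); (CR, 6, 65, Eve); (CR, 6, 65, Judy); (CR, 6, 65, Liam); (CR, NULL, NULL, Xin); (CR, NULL, NULL, NULL); (MT, NULL, NULL, NULL); (NULL, 1, 51, NULL); (NULL, 1, 71, NULL); (NULL, 4, 54, NULL); (NULL, 6, 22, NULL)

FULL OUTER JOIN keeps every row from both sides; unmatched rows get NULL for the other side's columns.
Matching on a.cust_id = b.cust_id AND a.branch = b.branch.
- a (cust_id=2, branch=CR) has no partner → padded with NULL.
- a (cust_id=6, branch=CR) pairs with 1 row(s) of b.
- a (cust_id=6, branch=CR) pairs with 1 row(s) of b.
- a (cust_id=8, branch=MT) has no partner → padded with NULL.
- a (cust_id=5, branch=CR) pairs with 2 row(s) of b.
- a (cust_id=8, branch=CR) has no partner → padded with NULL.
- a (cust_id=6, branch=CR) pairs with 1 row(s) of b.
- 4 row(s) from b found no a partner → padded with NULL.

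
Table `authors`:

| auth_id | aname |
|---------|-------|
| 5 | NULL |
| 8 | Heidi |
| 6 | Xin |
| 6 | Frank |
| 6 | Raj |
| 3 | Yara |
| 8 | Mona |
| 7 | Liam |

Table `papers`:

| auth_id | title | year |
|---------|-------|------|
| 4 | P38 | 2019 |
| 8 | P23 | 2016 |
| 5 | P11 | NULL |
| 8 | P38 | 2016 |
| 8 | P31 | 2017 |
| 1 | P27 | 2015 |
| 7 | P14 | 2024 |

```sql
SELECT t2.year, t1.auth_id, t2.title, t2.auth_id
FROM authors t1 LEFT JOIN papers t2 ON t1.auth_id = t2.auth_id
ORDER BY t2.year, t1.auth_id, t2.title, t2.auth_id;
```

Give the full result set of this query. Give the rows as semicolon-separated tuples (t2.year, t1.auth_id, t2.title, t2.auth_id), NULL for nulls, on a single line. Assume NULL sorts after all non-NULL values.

(2016, 8, P23, 8); (2016, 8, P23, 8); (2016, 8, P38, 8); (2016, 8, P38, 8); (2017, 8, P31, 8); (2017, 8, P31, 8); (2024, 7, P14, 7); (NULL, 3, NULL, NULL); (NULL, 5, P11, 5); (NULL, 6, NULL, NULL); (NULL, 6, NULL, NULL); (NULL, 6, NULL, NULL)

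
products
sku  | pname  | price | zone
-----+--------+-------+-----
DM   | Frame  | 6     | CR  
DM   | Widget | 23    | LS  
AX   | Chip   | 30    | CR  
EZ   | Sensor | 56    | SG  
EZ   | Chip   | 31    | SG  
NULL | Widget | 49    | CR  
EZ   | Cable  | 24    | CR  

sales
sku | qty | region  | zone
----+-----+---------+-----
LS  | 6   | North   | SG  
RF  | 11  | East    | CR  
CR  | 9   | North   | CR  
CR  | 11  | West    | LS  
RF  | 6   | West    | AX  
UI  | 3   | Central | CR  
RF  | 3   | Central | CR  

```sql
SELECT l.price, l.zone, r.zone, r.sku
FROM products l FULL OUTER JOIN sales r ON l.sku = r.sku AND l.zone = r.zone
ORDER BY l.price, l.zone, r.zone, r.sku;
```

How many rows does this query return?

14

FULL OUTER JOIN keeps every row from both sides; unmatched rows get NULL for the other side's columns.
Matching on l.sku = r.sku AND l.zone = r.zone. A NULL in a compared column never satisfies the condition.
- sku=DM, zone=CR: no r row matches, row kept with r columns NULL.
- sku=DM, zone=LS: no r row matches, row kept with r columns NULL.
- sku=AX, zone=CR: no r row matches, row kept with r columns NULL.
- sku=EZ, zone=SG: no r row matches, row kept with r columns NULL.
- sku=EZ, zone=SG: no r row matches, row kept with r columns NULL.
- sku=NULL, zone=CR: no r row matches, row kept with r columns NULL.
- sku=EZ, zone=CR: no r row matches, row kept with r columns NULL.
- plus 7 unmatched r row(s), each kept with NULL l columns.
Total: 0 matched + 14 padded = 14 rows.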